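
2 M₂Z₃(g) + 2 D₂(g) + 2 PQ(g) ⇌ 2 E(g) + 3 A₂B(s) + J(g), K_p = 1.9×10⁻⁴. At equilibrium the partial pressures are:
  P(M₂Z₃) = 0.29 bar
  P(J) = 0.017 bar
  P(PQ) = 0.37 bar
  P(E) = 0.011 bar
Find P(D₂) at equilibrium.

(A₂B is a pure solid — omitted from K_p.)
At equilibrium, K_p = P(E)²·P(J) / (P(M₂Z₃)²·P(D₂)²·P(PQ)²) = 1.9×10⁻⁴.
(0.011)²·(0.017) / ((0.29)²·(P(D₂))²·(0.37)²) = 1.9×10⁻⁴
P(D₂)² = 0.940 ⇒ P(D₂) = 0.97 bar

P(D₂) = 0.97 bar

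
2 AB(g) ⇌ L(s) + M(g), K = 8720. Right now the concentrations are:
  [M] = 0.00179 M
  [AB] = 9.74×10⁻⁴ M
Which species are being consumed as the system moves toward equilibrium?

AB (reactants)

(L is a pure solid — omitted from Q.)
Q = [M] / [AB]² = (0.00179) / (9.74×10⁻⁴)² = 1890
Q = 1890 < K = 8720: net forward reaction.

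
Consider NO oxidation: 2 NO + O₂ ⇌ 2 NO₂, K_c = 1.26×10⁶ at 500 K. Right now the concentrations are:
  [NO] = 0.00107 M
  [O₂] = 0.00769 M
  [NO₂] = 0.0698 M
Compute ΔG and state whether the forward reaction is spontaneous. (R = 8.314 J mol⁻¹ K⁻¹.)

Q_c = [NO₂]² / ([NO]²·[O₂]) = (0.0698)² / ((0.00107)²·(0.00769)) = 5.53×10⁵
ΔG = RT ln(Q_c/K_c) = (8.314 J mol⁻¹ K⁻¹)(500 K) × ln(5.53×10⁵/1.26×10⁶)
   = (4.157 kJ/mol)(-0.8235) = -3.42 kJ/mol
ΔG < 0, so the forward reaction is spontaneous (proceeds forward).

ΔG = -3.42 kJ/mol; the forward reaction is spontaneous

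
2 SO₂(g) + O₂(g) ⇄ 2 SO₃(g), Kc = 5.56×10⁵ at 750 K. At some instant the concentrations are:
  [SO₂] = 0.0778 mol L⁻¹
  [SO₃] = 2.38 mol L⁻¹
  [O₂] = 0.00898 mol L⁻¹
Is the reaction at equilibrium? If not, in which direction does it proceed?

Qc = [SO₃]² / ([SO₂]²·[O₂]) = (2.38)² / ((0.0778)²·(0.00898)) = 1.04×10⁵
Qc = 1.04×10⁵ < Kc = 5.56×10⁵, so the forward reaction proceeds.

toward products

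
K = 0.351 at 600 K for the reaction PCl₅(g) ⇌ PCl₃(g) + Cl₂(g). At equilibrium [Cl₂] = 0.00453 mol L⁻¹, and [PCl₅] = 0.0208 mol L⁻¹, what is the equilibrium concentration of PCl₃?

[PCl₃] = 1.61 mol L⁻¹

At equilibrium, K = [PCl₃]·[Cl₂] / [PCl₅] = 0.351.
([PCl₃])·(0.00453) / (0.0208) = 0.351
[PCl₃] = 1.61 mol L⁻¹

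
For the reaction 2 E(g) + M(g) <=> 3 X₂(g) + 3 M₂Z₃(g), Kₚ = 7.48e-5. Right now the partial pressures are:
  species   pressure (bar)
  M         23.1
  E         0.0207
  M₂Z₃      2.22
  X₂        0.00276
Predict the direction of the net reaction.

to the right

Qₚ = P(X₂)³·P(M₂Z₃)³ / (P(E)²·P(M)) = (0.00276)³·(2.22)³ / ((0.0207)²·(23.1)) = 2.32e-5
Qₚ = 2.32e-5 < Kₚ = 7.48e-5, so the forward reaction proceeds.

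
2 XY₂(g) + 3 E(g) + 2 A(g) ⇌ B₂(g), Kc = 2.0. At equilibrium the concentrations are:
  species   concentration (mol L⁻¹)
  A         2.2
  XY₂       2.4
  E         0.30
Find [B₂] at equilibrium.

[B₂] = 1.5 mol L⁻¹

At equilibrium, Kc = [B₂] / ([XY₂]²·[E]³·[A]²) = 2.0.
([B₂]) / ((2.4)²·(0.30)³·(2.2)²) = 2.0
[B₂] = 1.51 = 1.5 mol L⁻¹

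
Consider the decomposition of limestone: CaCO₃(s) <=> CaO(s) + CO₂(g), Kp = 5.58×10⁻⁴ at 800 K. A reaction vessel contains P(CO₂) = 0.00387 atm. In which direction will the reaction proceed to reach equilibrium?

in the reverse direction

(CaCO₃, CaO are pure solids — omitted from Qp.)
Qp = P(CO₂) = 0.00387
Qp = 0.00387 > Kp = 5.58×10⁻⁴, so the reverse reaction proceeds.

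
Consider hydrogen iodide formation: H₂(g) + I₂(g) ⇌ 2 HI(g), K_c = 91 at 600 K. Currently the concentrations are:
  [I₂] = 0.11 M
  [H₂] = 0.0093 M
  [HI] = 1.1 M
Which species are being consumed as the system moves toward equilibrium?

Q_c = [HI]² / ([H₂]·[I₂]) = (1.1)² / ((0.0093)·(0.11)) = 1200
Q_c = 1200 > K_c = 91: net reverse reaction.

HI (products)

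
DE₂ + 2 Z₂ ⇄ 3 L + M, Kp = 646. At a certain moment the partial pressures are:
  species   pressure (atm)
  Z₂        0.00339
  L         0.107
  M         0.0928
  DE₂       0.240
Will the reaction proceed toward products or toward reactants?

to the right

Qp = P(L)³·P(M) / (P(DE₂)·P(Z₂)²) = (0.107)³·(0.0928) / ((0.240)·(0.00339)²) = 41.2
Qp = 41.2 < Kp = 646, so the forward reaction proceeds.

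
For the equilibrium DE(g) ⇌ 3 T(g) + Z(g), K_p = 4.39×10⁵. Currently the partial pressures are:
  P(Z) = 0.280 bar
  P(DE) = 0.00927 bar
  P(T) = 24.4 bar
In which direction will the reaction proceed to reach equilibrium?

Q_p = P(T)³·P(Z) / P(DE) = (24.4)³·(0.280) / (0.00927) = 4.39×10⁵
Q_p = 4.39×10⁵ = K_p, so the system is already at equilibrium.

no net change (already at equilibrium)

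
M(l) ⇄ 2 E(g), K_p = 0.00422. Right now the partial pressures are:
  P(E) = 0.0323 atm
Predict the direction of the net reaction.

to the right

(M is a pure liquid — omitted from Q_p.)
Q_p = P(E)² = (0.0323)² = 0.00104
Q_p = 0.00104 < K_p = 0.00422, so the forward reaction proceeds.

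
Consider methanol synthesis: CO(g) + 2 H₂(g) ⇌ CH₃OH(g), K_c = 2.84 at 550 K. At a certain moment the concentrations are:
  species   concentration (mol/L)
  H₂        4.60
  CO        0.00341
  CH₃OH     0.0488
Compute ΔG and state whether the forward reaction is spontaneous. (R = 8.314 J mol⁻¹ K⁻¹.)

Q_c = [CH₃OH] / ([CO]·[H₂]²) = (0.0488) / ((0.00341)·(4.60)²) = 0.676
ΔG = RT ln(Q_c/K_c) = (8.314 J mol⁻¹ K⁻¹)(550 K) × ln(0.676/2.84)
   = (4.573 kJ/mol)(-1.435) = -6.56 kJ/mol
ΔG < 0, so the forward reaction is spontaneous (proceeds forward).

ΔG = -6.56 kJ/mol; the forward reaction is spontaneous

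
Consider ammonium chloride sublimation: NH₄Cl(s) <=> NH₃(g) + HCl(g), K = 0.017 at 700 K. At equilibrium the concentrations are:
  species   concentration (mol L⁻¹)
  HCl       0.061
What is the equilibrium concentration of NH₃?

(NH₄Cl is a pure solid — omitted from K.)
At equilibrium, K = [NH₃]·[HCl] = 0.017.
([NH₃])·(0.061) = 0.017
[NH₃] = 0.279 = 0.28 mol L⁻¹

[NH₃] = 0.28 mol L⁻¹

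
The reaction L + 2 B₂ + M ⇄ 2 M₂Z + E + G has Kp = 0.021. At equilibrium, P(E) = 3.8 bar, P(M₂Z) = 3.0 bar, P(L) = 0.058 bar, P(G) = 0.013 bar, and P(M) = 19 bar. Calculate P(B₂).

At equilibrium, Kp = P(M₂Z)²·P(E)·P(G) / (P(L)·P(B₂)²·P(M)) = 0.021.
(3.0)²·(3.8)·(0.013) / ((0.058)·(P(B₂))²·(19)) = 0.021
P(B₂)² = 19.2 ⇒ P(B₂) = 4.4 bar

P(B₂) = 4.4 bar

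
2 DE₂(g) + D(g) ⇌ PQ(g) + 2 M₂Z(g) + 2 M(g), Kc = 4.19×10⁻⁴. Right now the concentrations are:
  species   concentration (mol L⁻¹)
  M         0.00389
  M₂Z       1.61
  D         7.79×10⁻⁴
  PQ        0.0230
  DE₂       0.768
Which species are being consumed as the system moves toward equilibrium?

Qc = [PQ]·[M₂Z]²·[M]² / ([DE₂]²·[D]) = (0.0230)·(1.61)²·(0.00389)² / ((0.768)²·(7.79×10⁻⁴)) = 0.00196
Qc = 0.00196 > Kc = 4.19×10⁻⁴: net reverse reaction.

PQ, M₂Z, M (products)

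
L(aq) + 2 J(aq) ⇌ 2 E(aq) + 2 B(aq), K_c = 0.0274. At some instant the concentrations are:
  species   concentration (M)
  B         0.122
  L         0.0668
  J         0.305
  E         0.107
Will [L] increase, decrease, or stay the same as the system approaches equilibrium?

stay the same

Q_c = [E]²·[B]² / ([L]·[J]²) = (0.107)²·(0.122)² / ((0.0668)·(0.305)²) = 0.0274
Q_c = 0.0274 = K_c; the system is at equilibrium.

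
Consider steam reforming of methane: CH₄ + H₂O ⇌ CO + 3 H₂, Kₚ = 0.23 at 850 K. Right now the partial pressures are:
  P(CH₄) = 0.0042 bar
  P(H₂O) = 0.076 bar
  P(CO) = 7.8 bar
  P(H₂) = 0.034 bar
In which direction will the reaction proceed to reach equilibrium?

Qₚ = P(CO)·P(H₂)³ / (P(CH₄)·P(H₂O)) = (7.8)·(0.034)³ / ((0.0042)·(0.076)) = 0.96
Qₚ = 0.96 > Kₚ = 0.23, so the reverse reaction proceeds.

toward reactants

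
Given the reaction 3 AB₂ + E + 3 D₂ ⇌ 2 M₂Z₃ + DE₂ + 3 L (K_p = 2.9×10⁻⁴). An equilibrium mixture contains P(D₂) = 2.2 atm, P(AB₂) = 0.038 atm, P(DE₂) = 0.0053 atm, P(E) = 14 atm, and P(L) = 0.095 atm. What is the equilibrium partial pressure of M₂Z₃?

P(M₂Z₃) = 0.72 atm

At equilibrium, K_p = P(M₂Z₃)²·P(DE₂)·P(L)³ / (P(AB₂)³·P(E)·P(D₂)³) = 2.9×10⁻⁴.
(P(M₂Z₃))²·(0.0053)·(0.095)³ / ((0.038)³·(14)·(2.2)³) = 2.9×10⁻⁴
P(M₂Z₃)² = 0.522 ⇒ P(M₂Z₃) = 0.72 atm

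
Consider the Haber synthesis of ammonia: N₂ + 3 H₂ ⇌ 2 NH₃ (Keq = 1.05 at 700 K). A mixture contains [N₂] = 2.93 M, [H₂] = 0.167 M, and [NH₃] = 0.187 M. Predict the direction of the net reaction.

toward reactants

Q = [NH₃]² / ([N₂]·[H₂]³) = (0.187)² / ((2.93)·(0.167)³) = 2.56
Q = 2.56 > Keq = 1.05, so the reverse reaction proceeds.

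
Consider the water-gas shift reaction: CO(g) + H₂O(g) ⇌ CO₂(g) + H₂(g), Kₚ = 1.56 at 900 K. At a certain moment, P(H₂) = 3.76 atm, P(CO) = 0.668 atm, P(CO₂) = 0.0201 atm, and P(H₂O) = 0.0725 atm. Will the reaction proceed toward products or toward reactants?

at equilibrium

Qₚ = P(CO₂)·P(H₂) / (P(CO)·P(H₂O)) = (0.0201)·(3.76) / ((0.668)·(0.0725)) = 1.56
Qₚ = 1.56 = Kₚ, so the system is already at equilibrium.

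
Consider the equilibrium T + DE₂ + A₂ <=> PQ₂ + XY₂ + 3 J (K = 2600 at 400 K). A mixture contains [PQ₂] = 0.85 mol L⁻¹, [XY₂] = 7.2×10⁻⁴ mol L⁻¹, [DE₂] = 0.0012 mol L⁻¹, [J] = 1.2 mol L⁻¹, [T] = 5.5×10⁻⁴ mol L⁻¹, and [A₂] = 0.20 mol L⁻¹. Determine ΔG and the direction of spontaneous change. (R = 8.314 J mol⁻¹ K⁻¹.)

ΔG = 3.74 kJ/mol; the forward reaction is non-spontaneous

Q = [PQ₂]·[XY₂]·[J]³ / ([T]·[DE₂]·[A₂]) = (0.85)·(7.2×10⁻⁴)·(1.2)³ / ((5.5×10⁻⁴)·(0.0012)·(0.20)) = 8010
ΔG = RT ln(Q/K) = (8.314 J mol⁻¹ K⁻¹)(400 K) × ln(8010/2600)
   = (3.326 kJ/mol)(1.125) = 3.74 kJ/mol
ΔG > 0, so the forward reaction is non-spontaneous (proceeds in reverse).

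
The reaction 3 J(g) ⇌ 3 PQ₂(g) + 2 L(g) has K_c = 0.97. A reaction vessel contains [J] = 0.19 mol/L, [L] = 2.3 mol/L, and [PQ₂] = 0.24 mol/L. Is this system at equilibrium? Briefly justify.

Q_c = [PQ₂]³·[L]² / [J]³ = (0.24)³·(2.3)² / (0.19)³ = 11
Q_c = 11 > K_c = 0.97: net reverse reaction.

no; Q > K, reaction proceeds in reverse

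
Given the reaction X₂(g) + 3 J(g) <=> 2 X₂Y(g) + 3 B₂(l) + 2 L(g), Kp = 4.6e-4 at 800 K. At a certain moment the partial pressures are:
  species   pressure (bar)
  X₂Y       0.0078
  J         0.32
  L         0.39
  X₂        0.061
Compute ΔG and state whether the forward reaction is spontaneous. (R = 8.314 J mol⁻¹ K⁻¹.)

ΔG = 15.4 kJ/mol; the forward reaction is non-spontaneous

(B₂ is a pure liquid — omitted from Qp.)
Qp = P(X₂Y)²·P(L)² / (P(X₂)·P(J)³) = (0.0078)²·(0.39)² / ((0.061)·(0.32)³) = 0.00463
ΔG = RT ln(Qp/Kp) = (8.314 J mol⁻¹ K⁻¹)(800 K) × ln(0.00463/4.6e-4)
   = (6.651 kJ/mol)(2.309) = 15.4 kJ/mol
ΔG > 0, so the forward reaction is non-spontaneous (proceeds in reverse).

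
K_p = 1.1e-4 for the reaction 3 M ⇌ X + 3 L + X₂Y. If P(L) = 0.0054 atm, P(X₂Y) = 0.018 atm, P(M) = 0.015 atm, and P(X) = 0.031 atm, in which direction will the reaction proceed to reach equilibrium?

forward (toward products)

Q_p = P(X)·P(L)³·P(X₂Y) / P(M)³ = (0.031)·(0.0054)³·(0.018) / (0.015)³ = 2.6e-5
Q_p = 2.6e-5 < K_p = 1.1e-4, so the forward reaction proceeds.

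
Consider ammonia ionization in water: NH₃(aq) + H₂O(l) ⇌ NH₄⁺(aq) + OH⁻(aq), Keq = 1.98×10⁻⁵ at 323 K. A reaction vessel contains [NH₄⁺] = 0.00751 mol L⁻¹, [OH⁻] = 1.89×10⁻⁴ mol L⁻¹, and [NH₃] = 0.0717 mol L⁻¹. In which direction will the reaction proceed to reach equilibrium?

at equilibrium

(H₂O is a pure liquid — omitted from Q.)
Q = [NH₄⁺]·[OH⁻] / [NH₃] = (0.00751)·(1.89×10⁻⁴) / (0.0717) = 1.98×10⁻⁵
Q = 1.98×10⁻⁵ = Keq, so the system is already at equilibrium.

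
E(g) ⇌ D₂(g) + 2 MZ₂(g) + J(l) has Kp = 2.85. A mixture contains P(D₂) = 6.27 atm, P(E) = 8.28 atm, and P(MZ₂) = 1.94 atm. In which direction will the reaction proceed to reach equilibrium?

at equilibrium

(J is a pure liquid — omitted from Qp.)
Qp = P(D₂)·P(MZ₂)² / P(E) = (6.27)·(1.94)² / (8.28) = 2.85
Qp = 2.85 = Kp, so the system is already at equilibrium.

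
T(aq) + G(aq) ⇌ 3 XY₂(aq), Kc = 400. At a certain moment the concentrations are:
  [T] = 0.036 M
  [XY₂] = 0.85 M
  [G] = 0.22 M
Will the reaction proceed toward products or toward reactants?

in the forward direction

Qc = [XY₂]³ / ([T]·[G]) = (0.85)³ / ((0.036)·(0.22)) = 78
Qc = 78 < Kc = 400, so the forward reaction proceeds.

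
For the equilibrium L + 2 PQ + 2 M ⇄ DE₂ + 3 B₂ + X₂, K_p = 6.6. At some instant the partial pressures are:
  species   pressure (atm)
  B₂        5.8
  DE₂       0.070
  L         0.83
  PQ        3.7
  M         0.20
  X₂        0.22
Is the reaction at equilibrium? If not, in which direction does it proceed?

no net change (already at equilibrium)

Q_p = P(DE₂)·P(B₂)³·P(X₂) / (P(L)·P(PQ)²·P(M)²) = (0.070)·(5.8)³·(0.22) / ((0.83)·(3.7)²·(0.20)²) = 6.6
Q_p = 6.6 = K_p, so the system is already at equilibrium.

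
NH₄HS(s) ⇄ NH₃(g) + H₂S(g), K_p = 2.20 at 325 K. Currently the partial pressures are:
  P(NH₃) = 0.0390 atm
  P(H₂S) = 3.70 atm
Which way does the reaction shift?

to the right

(NH₄HS is a pure solid — omitted from Q_p.)
Q_p = P(NH₃)·P(H₂S) = (0.0390)·(3.70) = 0.144
Q_p = 0.144 < K_p = 2.20, so the forward reaction proceeds.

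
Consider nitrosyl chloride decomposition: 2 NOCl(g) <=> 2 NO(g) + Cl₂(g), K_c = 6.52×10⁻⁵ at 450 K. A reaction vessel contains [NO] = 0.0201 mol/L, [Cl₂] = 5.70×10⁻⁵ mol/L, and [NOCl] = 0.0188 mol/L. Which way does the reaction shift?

Q_c = [NO]²·[Cl₂] / [NOCl]² = (0.0201)²·(5.70×10⁻⁵) / (0.0188)² = 6.52×10⁻⁵
Q_c = 6.52×10⁻⁵ = K_c, so the system is already at equilibrium.

neither direction; the system is at equilibrium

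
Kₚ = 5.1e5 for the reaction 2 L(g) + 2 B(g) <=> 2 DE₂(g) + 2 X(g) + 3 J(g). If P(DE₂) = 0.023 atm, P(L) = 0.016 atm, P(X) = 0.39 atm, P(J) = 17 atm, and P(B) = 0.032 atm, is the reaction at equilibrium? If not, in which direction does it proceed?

Qₚ = P(DE₂)²·P(X)²·P(J)³ / (P(L)²·P(B)²) = (0.023)²·(0.39)²·(17)³ / ((0.016)²·(0.032)²) = 1.5e6
Qₚ = 1.5e6 > Kₚ = 5.1e5, so the reverse reaction proceeds.

in the reverse direction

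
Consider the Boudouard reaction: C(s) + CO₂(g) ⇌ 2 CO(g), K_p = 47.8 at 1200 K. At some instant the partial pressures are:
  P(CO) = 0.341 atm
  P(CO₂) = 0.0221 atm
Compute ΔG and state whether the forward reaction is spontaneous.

(C is a pure solid — omitted from Q_p.)
Q_p = P(CO)² / P(CO₂) = (0.341)² / (0.0221) = 5.26
ΔG = RT ln(Q_p/K_p) = (8.314 J mol⁻¹ K⁻¹)(1200 K) × ln(5.26/47.8)
   = (9.977 kJ/mol)(-2.207) = -22.0 kJ/mol
ΔG < 0, so the forward reaction is spontaneous (proceeds forward).

ΔG = -22.0 kJ/mol; the forward reaction is spontaneous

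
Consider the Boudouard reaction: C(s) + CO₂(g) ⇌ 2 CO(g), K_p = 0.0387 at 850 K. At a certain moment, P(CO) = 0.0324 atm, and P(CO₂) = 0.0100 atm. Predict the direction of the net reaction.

reverse (toward reactants)

(C is a pure solid — omitted from Q_p.)
Q_p = P(CO)² / P(CO₂) = (0.0324)² / (0.0100) = 0.105
Q_p = 0.105 > K_p = 0.0387, so the reverse reaction proceeds.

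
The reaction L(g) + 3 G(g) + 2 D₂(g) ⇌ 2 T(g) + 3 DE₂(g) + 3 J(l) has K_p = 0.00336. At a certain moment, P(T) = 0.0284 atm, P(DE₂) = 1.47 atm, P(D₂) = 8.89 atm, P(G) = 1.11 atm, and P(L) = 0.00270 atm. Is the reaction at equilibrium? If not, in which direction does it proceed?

toward reactants

(J is a pure liquid — omitted from Q_p.)
Q_p = P(T)²·P(DE₂)³ / (P(L)·P(G)³·P(D₂)²) = (0.0284)²·(1.47)³ / ((0.00270)·(1.11)³·(8.89)²) = 0.00878
Q_p = 0.00878 > K_p = 0.00336, so the reverse reaction proceeds.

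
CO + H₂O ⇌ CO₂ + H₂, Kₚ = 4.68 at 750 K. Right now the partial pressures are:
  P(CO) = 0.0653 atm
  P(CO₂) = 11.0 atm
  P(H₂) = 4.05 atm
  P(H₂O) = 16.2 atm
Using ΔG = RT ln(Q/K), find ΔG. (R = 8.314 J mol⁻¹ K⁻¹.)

Qₚ = P(CO₂)·P(H₂) / (P(CO)·P(H₂O)) = (11.0)·(4.05) / ((0.0653)·(16.2)) = 42.1
ΔG = RT ln(Qₚ/Kₚ) = (8.314 J mol⁻¹ K⁻¹)(750 K) × ln(42.1/4.68)
   = (6.236 kJ/mol)(2.197) = 13.7 kJ/mol
ΔG > 0, so the forward reaction is non-spontaneous (proceeds in reverse).

ΔG = 13.7 kJ/mol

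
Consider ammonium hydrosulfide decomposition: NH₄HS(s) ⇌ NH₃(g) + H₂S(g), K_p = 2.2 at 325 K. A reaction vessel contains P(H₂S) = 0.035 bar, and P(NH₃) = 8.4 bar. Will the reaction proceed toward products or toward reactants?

(NH₄HS is a pure solid — omitted from Q_p.)
Q_p = P(NH₃)·P(H₂S) = (8.4)·(0.035) = 0.29
Q_p = 0.29 < K_p = 2.2, so the forward reaction proceeds.

toward products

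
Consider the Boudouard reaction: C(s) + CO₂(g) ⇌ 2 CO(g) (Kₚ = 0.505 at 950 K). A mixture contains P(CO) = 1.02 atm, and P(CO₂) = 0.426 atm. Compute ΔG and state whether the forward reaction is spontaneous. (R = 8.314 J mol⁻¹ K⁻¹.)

ΔG = 12.4 kJ/mol; the forward reaction is non-spontaneous

(C is a pure solid — omitted from Qₚ.)
Qₚ = P(CO)² / P(CO₂) = (1.02)² / (0.426) = 2.44
ΔG = RT ln(Qₚ/Kₚ) = (8.314 J mol⁻¹ K⁻¹)(950 K) × ln(2.44/0.505)
   = (7.898 kJ/mol)(1.575) = 12.4 kJ/mol
ΔG > 0, so the forward reaction is non-spontaneous (proceeds in reverse).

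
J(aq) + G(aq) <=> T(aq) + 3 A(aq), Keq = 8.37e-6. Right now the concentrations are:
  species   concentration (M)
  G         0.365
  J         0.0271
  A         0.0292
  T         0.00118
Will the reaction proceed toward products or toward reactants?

in the forward direction

Q = [T]·[A]³ / ([J]·[G]) = (0.00118)·(0.0292)³ / ((0.0271)·(0.365)) = 2.97e-6
Q = 2.97e-6 < Keq = 8.37e-6, so the forward reaction proceeds.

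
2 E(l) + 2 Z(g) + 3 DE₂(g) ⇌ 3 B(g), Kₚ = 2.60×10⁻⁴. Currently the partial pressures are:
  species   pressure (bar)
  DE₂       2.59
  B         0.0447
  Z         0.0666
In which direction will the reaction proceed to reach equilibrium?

reverse (toward reactants)

(E is a pure liquid — omitted from Qₚ.)
Qₚ = P(B)³ / (P(Z)²·P(DE₂)³) = (0.0447)³ / ((0.0666)²·(2.59)³) = 0.00116
Qₚ = 0.00116 > Kₚ = 2.60×10⁻⁴, so the reverse reaction proceeds.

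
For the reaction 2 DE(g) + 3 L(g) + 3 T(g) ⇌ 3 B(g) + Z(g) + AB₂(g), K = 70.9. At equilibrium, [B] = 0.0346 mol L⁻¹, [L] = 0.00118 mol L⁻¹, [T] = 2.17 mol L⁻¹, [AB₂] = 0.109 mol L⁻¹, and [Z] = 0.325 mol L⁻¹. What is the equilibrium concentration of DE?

[DE] = 1.11 mol L⁻¹

At equilibrium, K = [B]³·[Z]·[AB₂] / ([DE]²·[L]³·[T]³) = 70.9.
(0.0346)³·(0.325)·(0.109) / (([DE])²·(0.00118)³·(2.17)³) = 70.9
[DE]² = 1.23 ⇒ [DE] = 1.11 mol L⁻¹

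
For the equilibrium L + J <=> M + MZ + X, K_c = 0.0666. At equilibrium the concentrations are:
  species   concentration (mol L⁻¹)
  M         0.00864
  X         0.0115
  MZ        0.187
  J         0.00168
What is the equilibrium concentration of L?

At equilibrium, K_c = [M]·[MZ]·[X] / ([L]·[J]) = 0.0666.
(0.00864)·(0.187)·(0.0115) / (([L])·(0.00168)) = 0.0666
[L] = 0.166 mol L⁻¹

[L] = 0.166 mol L⁻¹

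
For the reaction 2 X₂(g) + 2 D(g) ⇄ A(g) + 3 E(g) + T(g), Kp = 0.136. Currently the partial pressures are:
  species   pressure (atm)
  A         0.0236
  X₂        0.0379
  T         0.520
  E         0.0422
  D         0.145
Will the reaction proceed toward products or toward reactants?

toward products

Qp = P(A)·P(E)³·P(T) / (P(X₂)²·P(D)²) = (0.0236)·(0.0422)³·(0.520) / ((0.0379)²·(0.145)²) = 0.0305
Qp = 0.0305 < Kp = 0.136, so the forward reaction proceeds.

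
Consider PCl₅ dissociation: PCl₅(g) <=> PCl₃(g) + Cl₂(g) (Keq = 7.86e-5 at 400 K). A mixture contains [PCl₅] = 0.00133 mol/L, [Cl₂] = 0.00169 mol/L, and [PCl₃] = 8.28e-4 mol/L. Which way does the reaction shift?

in the reverse direction

Q = [PCl₃]·[Cl₂] / [PCl₅] = (8.28e-4)·(0.00169) / (0.00133) = 0.00105
Q = 0.00105 > Keq = 7.86e-5, so the reverse reaction proceeds.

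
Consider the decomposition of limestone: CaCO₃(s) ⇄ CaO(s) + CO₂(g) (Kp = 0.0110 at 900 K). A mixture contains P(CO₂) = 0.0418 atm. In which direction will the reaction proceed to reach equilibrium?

in the reverse direction

(CaCO₃, CaO are pure solids — omitted from Qp.)
Qp = P(CO₂) = 0.0418
Qp = 0.0418 > Kp = 0.0110, so the reverse reaction proceeds.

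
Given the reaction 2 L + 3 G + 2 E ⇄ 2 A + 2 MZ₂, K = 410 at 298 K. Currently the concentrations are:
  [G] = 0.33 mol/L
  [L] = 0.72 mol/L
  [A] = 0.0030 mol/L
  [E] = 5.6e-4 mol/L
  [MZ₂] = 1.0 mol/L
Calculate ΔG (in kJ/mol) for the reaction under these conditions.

Q = [A]²·[MZ₂]² / ([L]²·[G]³·[E]²) = (0.0030)²·(1.0)² / ((0.72)²·(0.33)³·(5.6e-4)²) = 1540
ΔG = RT ln(Q/K) = (8.314 J mol⁻¹ K⁻¹)(298 K) × ln(1540/410)
   = (2.478 kJ/mol)(1.323) = 3.28 kJ/mol
ΔG > 0, so the forward reaction is non-spontaneous (proceeds in reverse).

ΔG = 3.28 kJ/mol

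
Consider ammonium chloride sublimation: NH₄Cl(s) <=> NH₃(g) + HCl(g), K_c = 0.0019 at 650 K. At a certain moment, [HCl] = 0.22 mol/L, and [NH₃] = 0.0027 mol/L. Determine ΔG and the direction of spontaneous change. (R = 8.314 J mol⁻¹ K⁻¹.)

ΔG = -6.28 kJ/mol; the forward reaction is spontaneous

(NH₄Cl is a pure solid — omitted from Q_c.)
Q_c = [NH₃]·[HCl] = (0.0027)·(0.22) = 5.94×10⁻⁴
ΔG = RT ln(Q_c/K_c) = (8.314 J mol⁻¹ K⁻¹)(650 K) × ln(5.94×10⁻⁴/0.0019)
   = (5.404 kJ/mol)(-1.163) = -6.28 kJ/mol
ΔG < 0, so the forward reaction is spontaneous (proceeds forward).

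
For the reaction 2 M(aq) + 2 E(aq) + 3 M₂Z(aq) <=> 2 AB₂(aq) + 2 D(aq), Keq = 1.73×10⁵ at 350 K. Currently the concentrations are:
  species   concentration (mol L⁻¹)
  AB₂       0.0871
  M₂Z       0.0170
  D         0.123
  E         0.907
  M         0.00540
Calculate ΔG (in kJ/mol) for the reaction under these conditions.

ΔG = 5.03 kJ/mol

Q = [AB₂]²·[D]² / ([M]²·[E]²·[M₂Z]³) = (0.0871)²·(0.123)² / ((0.00540)²·(0.907)²·(0.0170)³) = 9.74×10⁵
ΔG = RT ln(Q/Keq) = (8.314 J mol⁻¹ K⁻¹)(350 K) × ln(9.74×10⁵/1.73×10⁵)
   = (2.910 kJ/mol)(1.728) = 5.03 kJ/mol
ΔG > 0, so the forward reaction is non-spontaneous (proceeds in reverse).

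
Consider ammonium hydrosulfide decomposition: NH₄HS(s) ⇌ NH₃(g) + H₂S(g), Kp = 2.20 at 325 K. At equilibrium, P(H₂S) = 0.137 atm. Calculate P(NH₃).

(NH₄HS is a pure solid — omitted from Kp.)
At equilibrium, Kp = P(NH₃)·P(H₂S) = 2.20.
(P(NH₃))·(0.137) = 2.20
P(NH₃) = 16.1 atm

P(NH₃) = 16.1 atm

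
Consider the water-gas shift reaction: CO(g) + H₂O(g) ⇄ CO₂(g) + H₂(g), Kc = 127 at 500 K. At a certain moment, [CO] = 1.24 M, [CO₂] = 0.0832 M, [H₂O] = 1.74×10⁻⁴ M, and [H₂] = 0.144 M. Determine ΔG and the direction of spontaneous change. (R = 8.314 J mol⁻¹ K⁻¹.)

ΔG = -3.44 kJ/mol; the forward reaction is spontaneous

Qc = [CO₂]·[H₂] / ([CO]·[H₂O]) = (0.0832)·(0.144) / ((1.24)·(1.74×10⁻⁴)) = 55.5
ΔG = RT ln(Qc/Kc) = (8.314 J mol⁻¹ K⁻¹)(500 K) × ln(55.5/127)
   = (4.157 kJ/mol)(-0.8278) = -3.44 kJ/mol
ΔG < 0, so the forward reaction is spontaneous (proceeds forward).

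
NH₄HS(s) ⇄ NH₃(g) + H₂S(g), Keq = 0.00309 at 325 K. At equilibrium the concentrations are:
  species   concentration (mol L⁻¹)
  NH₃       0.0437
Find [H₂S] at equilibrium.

(NH₄HS is a pure solid — omitted from Keq.)
At equilibrium, Keq = [NH₃]·[H₂S] = 0.00309.
(0.0437)·([H₂S]) = 0.00309
[H₂S] = 0.0707 mol L⁻¹

[H₂S] = 0.0707 mol L⁻¹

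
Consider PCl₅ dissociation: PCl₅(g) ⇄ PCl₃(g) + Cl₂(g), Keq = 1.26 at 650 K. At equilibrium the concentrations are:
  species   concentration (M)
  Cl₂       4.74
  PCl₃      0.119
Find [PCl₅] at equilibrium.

[PCl₅] = 0.448 M

At equilibrium, Keq = [PCl₃]·[Cl₂] / [PCl₅] = 1.26.
(0.119)·(4.74) / ([PCl₅]) = 1.26
[PCl₅] = 0.448 M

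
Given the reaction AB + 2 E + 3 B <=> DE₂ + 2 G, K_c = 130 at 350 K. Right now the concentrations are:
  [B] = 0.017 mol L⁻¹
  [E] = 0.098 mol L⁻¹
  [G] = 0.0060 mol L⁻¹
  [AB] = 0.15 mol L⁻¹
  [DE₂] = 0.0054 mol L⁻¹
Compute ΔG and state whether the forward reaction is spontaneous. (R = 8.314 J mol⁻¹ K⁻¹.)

Q_c = [DE₂]·[G]² / ([AB]·[E]²·[B]³) = (0.0054)·(0.0060)² / ((0.15)·(0.098)²·(0.017)³) = 27.5
ΔG = RT ln(Q_c/K_c) = (8.314 J mol⁻¹ K⁻¹)(350 K) × ln(27.5/130)
   = (2.910 kJ/mol)(-1.553) = -4.52 kJ/mol
ΔG < 0, so the forward reaction is spontaneous (proceeds forward).

ΔG = -4.52 kJ/mol; the forward reaction is spontaneous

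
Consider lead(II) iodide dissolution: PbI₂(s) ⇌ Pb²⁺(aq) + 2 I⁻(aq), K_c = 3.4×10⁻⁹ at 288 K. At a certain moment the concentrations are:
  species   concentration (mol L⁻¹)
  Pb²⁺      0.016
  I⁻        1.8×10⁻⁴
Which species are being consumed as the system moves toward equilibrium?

(PbI₂ is a pure solid — omitted from Q_c.)
Q_c = [Pb²⁺]·[I⁻]² = (0.016)·(1.8×10⁻⁴)² = 5.2×10⁻¹⁰
Q_c = 5.2×10⁻¹⁰ < K_c = 3.4×10⁻⁹: net forward reaction.

PbI₂ (reactants)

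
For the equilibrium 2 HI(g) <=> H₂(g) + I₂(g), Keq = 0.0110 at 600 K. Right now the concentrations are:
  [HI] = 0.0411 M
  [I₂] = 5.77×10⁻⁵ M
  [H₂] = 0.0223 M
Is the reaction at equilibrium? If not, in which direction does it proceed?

to the right

Q = [H₂]·[I₂] / [HI]² = (0.0223)·(5.77×10⁻⁵) / (0.0411)² = 7.62×10⁻⁴
Q = 7.62×10⁻⁴ < Keq = 0.0110, so the forward reaction proceeds.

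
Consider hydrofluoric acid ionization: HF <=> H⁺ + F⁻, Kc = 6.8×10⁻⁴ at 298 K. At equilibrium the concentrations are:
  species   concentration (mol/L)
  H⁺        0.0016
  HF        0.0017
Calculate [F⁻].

At equilibrium, Kc = [H⁺]·[F⁻] / [HF] = 6.8×10⁻⁴.
(0.0016)·([F⁻]) / (0.0017) = 6.8×10⁻⁴
[F⁻] = 7.22×10⁻⁴ = 7.2×10⁻⁴ mol/L

[F⁻] = 7.2×10⁻⁴ mol/L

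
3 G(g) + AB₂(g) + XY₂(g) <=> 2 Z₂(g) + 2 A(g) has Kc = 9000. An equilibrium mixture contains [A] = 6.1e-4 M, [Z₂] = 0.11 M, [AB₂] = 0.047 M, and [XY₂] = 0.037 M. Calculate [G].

[G] = 6.6e-4 M

At equilibrium, Kc = [Z₂]²·[A]² / ([G]³·[AB₂]·[XY₂]) = 9000.
(0.11)²·(6.1e-4)² / (([G])³·(0.047)·(0.037)) = 9000
[G]³ = 2.88e-10 ⇒ [G] = 6.6e-4 M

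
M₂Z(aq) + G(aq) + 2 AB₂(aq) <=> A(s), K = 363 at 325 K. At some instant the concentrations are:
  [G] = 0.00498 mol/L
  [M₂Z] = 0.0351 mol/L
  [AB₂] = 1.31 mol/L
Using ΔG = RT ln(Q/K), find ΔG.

ΔG = 5.99 kJ/mol

(A is a pure solid — omitted from Q.)
Q = 1 / ([M₂Z]·[G]·[AB₂]²) = 1 / ((0.0351)·(0.00498)·(1.31)²) = 3330
ΔG = RT ln(Q/K) = (8.314 J mol⁻¹ K⁻¹)(325 K) × ln(3330/363)
   = (2.702 kJ/mol)(2.216) = 5.99 kJ/mol
ΔG > 0, so the forward reaction is non-spontaneous (proceeds in reverse).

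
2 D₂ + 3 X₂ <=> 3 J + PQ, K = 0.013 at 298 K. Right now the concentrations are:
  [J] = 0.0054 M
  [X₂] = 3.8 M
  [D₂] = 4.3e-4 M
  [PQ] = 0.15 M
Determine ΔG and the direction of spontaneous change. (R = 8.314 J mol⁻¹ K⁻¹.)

ΔG = -4.26 kJ/mol; the forward reaction is spontaneous

Q = [J]³·[PQ] / ([D₂]²·[X₂]³) = (0.0054)³·(0.15) / ((4.3e-4)²·(3.8)³) = 0.00233
ΔG = RT ln(Q/K) = (8.314 J mol⁻¹ K⁻¹)(298 K) × ln(0.00233/0.013)
   = (2.478 kJ/mol)(-1.719) = -4.26 kJ/mol
ΔG < 0, so the forward reaction is spontaneous (proceeds forward).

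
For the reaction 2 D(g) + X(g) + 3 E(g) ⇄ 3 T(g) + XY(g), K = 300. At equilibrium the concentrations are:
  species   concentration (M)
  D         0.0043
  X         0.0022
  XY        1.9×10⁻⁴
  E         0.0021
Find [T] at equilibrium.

At equilibrium, K = [T]³·[XY] / ([D]²·[X]·[E]³) = 300.
([T])³·(1.9×10⁻⁴) / ((0.0043)²·(0.0022)·(0.0021)³) = 300
[T]³ = 5.95×10⁻¹⁰ ⇒ [T] = 8.4×10⁻⁴ M

[T] = 8.4×10⁻⁴ M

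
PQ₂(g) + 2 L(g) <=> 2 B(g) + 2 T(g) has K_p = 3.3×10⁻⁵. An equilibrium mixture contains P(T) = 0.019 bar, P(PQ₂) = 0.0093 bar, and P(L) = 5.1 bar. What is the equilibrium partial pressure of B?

P(B) = 0.15 bar

At equilibrium, K_p = P(B)²·P(T)² / (P(PQ₂)·P(L)²) = 3.3×10⁻⁵.
(P(B))²·(0.019)² / ((0.0093)·(5.1)²) = 3.3×10⁻⁵
P(B)² = 0.0221 ⇒ P(B) = 0.15 bar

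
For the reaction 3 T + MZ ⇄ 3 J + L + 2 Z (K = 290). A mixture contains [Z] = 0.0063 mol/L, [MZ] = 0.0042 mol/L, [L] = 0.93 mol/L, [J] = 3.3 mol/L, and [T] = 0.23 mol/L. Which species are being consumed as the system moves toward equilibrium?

Q = [J]³·[L]·[Z]² / ([T]³·[MZ]) = (3.3)³·(0.93)·(0.0063)² / ((0.23)³·(0.0042)) = 26
Q = 26 < K = 290: net forward reaction.

T, MZ (reactants)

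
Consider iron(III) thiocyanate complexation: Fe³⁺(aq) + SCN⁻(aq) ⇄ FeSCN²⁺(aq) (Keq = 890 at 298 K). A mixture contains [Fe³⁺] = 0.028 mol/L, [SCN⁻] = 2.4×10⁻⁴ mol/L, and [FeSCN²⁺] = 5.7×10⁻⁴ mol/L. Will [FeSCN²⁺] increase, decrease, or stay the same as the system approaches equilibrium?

increase

Q = [FeSCN²⁺] / ([Fe³⁺]·[SCN⁻]) = (5.7×10⁻⁴) / ((0.028)·(2.4×10⁻⁴)) = 85
Q = 85 < Keq = 890: net forward reaction.
FeSCN²⁺ is a product, so it increases.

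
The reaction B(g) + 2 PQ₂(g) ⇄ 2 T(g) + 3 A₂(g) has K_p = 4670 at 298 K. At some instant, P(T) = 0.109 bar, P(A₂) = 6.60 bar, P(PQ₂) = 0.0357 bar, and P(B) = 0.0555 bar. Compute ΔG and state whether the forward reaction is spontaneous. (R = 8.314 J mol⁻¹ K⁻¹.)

Q_p = P(T)²·P(A₂)³ / (P(B)·P(PQ₂)²) = (0.109)²·(6.60)³ / ((0.0555)·(0.0357)²) = 48300
ΔG = RT ln(Q_p/K_p) = (8.314 J mol⁻¹ K⁻¹)(298 K) × ln(48300/4670)
   = (2.478 kJ/mol)(2.336) = 5.79 kJ/mol
ΔG > 0, so the forward reaction is non-spontaneous (proceeds in reverse).

ΔG = 5.79 kJ/mol; the forward reaction is non-spontaneous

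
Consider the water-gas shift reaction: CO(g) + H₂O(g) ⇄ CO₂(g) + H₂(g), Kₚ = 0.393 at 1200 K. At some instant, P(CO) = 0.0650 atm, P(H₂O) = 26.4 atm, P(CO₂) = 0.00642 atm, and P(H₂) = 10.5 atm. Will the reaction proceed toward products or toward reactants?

Qₚ = P(CO₂)·P(H₂) / (P(CO)·P(H₂O)) = (0.00642)·(10.5) / ((0.0650)·(26.4)) = 0.0393
Qₚ = 0.0393 < Kₚ = 0.393, so the forward reaction proceeds.

toward products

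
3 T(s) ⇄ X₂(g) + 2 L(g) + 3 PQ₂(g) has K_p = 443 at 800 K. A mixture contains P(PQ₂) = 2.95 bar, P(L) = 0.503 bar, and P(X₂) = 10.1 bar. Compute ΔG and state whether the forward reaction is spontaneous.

(T is a pure solid — omitted from Q_p.)
Q_p = P(X₂)·P(L)²·P(PQ₂)³ = (10.1)·(0.503)²·(2.95)³ = 65.6
ΔG = RT ln(Q_p/K_p) = (8.314 J mol⁻¹ K⁻¹)(800 K) × ln(65.6/443)
   = (6.651 kJ/mol)(-1.910) = -12.7 kJ/mol
ΔG < 0, so the forward reaction is spontaneous (proceeds forward).

ΔG = -12.7 kJ/mol; the forward reaction is spontaneous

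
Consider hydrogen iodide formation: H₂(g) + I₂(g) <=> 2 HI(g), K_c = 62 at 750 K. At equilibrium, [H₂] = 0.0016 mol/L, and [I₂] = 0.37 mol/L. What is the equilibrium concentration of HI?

[HI] = 0.19 mol/L

At equilibrium, K_c = [HI]² / ([H₂]·[I₂]) = 62.
([HI])² / ((0.0016)·(0.37)) = 62
[HI]² = 0.0367 ⇒ [HI] = 0.19 mol/L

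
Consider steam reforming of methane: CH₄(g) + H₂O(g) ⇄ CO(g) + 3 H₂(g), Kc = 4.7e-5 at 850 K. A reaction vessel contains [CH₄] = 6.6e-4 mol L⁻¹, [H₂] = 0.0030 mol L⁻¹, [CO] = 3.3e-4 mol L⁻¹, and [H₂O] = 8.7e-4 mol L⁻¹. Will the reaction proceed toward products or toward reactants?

forward (toward products)

Qc = [CO]·[H₂]³ / ([CH₄]·[H₂O]) = (3.3e-4)·(0.0030)³ / ((6.6e-4)·(8.7e-4)) = 1.6e-5
Qc = 1.6e-5 < Kc = 4.7e-5, so the forward reaction proceeds.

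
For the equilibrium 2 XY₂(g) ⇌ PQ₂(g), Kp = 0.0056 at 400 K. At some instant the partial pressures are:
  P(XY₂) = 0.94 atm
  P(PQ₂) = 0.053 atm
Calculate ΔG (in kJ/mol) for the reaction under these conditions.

Qp = P(PQ₂) / P(XY₂)² = (0.053) / (0.94)² = 0.0600
ΔG = RT ln(Qp/Kp) = (8.314 J mol⁻¹ K⁻¹)(400 K) × ln(0.0600/0.0056)
   = (3.326 kJ/mol)(2.372) = 7.89 kJ/mol
ΔG > 0, so the forward reaction is non-spontaneous (proceeds in reverse).

ΔG = 7.89 kJ/mol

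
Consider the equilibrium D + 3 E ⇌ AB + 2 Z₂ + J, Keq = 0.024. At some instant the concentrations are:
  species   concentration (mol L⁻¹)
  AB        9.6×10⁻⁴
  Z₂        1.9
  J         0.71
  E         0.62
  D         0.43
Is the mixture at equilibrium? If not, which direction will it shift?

yes, at equilibrium

Q = [AB]·[Z₂]²·[J] / ([D]·[E]³) = (9.6×10⁻⁴)·(1.9)²·(0.71) / ((0.43)·(0.62)³) = 0.024
Q = 0.024 = Keq; the system is at equilibrium.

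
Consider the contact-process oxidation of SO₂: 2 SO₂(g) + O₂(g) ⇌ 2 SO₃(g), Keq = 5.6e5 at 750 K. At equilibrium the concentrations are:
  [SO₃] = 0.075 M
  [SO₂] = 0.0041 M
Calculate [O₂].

At equilibrium, Keq = [SO₃]² / ([SO₂]²·[O₂]) = 5.6e5.
(0.075)² / ((0.0041)²·([O₂])) = 5.6e5
[O₂] = 5.98e-4 = 6.0e-4 M

[O₂] = 6.0e-4 M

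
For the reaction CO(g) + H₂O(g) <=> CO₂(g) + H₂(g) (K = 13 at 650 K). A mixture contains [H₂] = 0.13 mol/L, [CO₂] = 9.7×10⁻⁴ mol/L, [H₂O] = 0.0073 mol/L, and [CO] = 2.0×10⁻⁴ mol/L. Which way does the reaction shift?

in the reverse direction

Q = [CO₂]·[H₂] / ([CO]·[H₂O]) = (9.7×10⁻⁴)·(0.13) / ((2.0×10⁻⁴)·(0.0073)) = 86
Q = 86 > K = 13, so the reverse reaction proceeds.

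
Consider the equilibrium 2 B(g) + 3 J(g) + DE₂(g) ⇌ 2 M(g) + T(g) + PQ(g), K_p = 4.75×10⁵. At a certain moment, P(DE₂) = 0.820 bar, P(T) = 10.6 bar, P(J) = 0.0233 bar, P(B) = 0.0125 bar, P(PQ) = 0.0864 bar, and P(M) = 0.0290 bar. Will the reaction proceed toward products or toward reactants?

no net change (already at equilibrium)

Q_p = P(M)²·P(T)·P(PQ) / (P(B)²·P(J)³·P(DE₂)) = (0.0290)²·(10.6)·(0.0864) / ((0.0125)²·(0.0233)³·(0.820)) = 4.75×10⁵
Q_p = 4.75×10⁵ = K_p, so the system is already at equilibrium.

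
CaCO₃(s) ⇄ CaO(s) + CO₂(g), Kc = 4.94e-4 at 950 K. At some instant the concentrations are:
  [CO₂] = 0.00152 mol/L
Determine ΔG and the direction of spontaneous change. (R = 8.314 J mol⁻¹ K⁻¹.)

(CaCO₃, CaO are pure solids — omitted from Qc.)
Qc = [CO₂] = 0.00152
ΔG = RT ln(Qc/Kc) = (8.314 J mol⁻¹ K⁻¹)(950 K) × ln(0.00152/4.94e-4)
   = (7.898 kJ/mol)(1.124) = 8.88 kJ/mol
ΔG > 0, so the forward reaction is non-spontaneous (proceeds in reverse).

ΔG = 8.88 kJ/mol; the forward reaction is non-spontaneous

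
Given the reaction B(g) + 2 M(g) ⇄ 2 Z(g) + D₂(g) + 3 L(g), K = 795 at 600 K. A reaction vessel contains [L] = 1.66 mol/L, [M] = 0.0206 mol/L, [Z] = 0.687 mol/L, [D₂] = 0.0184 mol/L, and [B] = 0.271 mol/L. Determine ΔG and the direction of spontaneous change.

Q = [Z]²·[D₂]·[L]³ / ([B]·[M]²) = (0.687)²·(0.0184)·(1.66)³ / ((0.271)·(0.0206)²) = 345
ΔG = RT ln(Q/K) = (8.314 J mol⁻¹ K⁻¹)(600 K) × ln(345/795)
   = (4.988 kJ/mol)(-0.8348) = -4.16 kJ/mol
ΔG < 0, so the forward reaction is spontaneous (proceeds forward).

ΔG = -4.16 kJ/mol; the forward reaction is spontaneous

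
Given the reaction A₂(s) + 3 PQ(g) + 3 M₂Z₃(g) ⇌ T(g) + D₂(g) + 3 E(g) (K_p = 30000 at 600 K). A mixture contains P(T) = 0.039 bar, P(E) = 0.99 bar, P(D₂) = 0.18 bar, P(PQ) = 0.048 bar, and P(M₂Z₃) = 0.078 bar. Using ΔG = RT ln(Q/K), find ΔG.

ΔG = 7.31 kJ/mol

(A₂ is a pure solid — omitted from Q_p.)
Q_p = P(T)·P(D₂)·P(E)³ / (P(PQ)³·P(M₂Z₃)³) = (0.039)·(0.18)·(0.99)³ / ((0.048)³·(0.078)³) = 1.30e5
ΔG = RT ln(Q_p/K_p) = (8.314 J mol⁻¹ K⁻¹)(600 K) × ln(1.30e5/30000)
   = (4.988 kJ/mol)(1.466) = 7.31 kJ/mol
ΔG > 0, so the forward reaction is non-spontaneous (proceeds in reverse).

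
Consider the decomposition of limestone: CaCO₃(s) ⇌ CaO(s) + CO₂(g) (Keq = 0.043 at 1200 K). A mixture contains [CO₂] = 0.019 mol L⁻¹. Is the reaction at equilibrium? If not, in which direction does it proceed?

toward products

(CaCO₃, CaO are pure solids — omitted from Q.)
Q = [CO₂] = 0.019
Q = 0.019 < Keq = 0.043, so the forward reaction proceeds.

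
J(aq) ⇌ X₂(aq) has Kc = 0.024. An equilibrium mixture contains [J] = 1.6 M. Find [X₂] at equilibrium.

At equilibrium, Kc = [X₂] / [J] = 0.024.
([X₂]) / (1.6) = 0.024
[X₂] = 0.0384 = 0.038 M

[X₂] = 0.038 M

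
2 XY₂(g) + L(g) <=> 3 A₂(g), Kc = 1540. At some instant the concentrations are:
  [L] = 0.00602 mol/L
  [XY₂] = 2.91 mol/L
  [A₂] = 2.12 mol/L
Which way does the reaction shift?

toward products

Qc = [A₂]³ / ([XY₂]²·[L]) = (2.12)³ / ((2.91)²·(0.00602)) = 187
Qc = 187 < Kc = 1540, so the forward reaction proceeds.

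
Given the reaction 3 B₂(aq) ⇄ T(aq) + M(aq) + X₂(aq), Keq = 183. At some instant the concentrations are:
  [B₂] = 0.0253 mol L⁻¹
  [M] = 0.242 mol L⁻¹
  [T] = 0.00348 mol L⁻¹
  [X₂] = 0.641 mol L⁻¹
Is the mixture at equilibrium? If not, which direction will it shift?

no; Q < K, reaction proceeds forward

Q = [T]·[M]·[X₂] / [B₂]³ = (0.00348)·(0.242)·(0.641) / (0.0253)³ = 33.3
Q = 33.3 < Keq = 183: net forward reaction.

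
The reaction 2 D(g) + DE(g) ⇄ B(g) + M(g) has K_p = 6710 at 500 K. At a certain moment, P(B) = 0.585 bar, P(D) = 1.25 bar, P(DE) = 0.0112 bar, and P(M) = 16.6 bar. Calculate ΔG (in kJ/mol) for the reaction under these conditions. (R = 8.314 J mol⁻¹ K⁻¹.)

Q_p = P(B)·P(M) / (P(D)²·P(DE)) = (0.585)·(16.6) / ((1.25)²·(0.0112)) = 555
ΔG = RT ln(Q_p/K_p) = (8.314 J mol⁻¹ K⁻¹)(500 K) × ln(555/6710)
   = (4.157 kJ/mol)(-2.492) = -10.4 kJ/mol
ΔG < 0, so the forward reaction is spontaneous (proceeds forward).

ΔG = -10.4 kJ/mol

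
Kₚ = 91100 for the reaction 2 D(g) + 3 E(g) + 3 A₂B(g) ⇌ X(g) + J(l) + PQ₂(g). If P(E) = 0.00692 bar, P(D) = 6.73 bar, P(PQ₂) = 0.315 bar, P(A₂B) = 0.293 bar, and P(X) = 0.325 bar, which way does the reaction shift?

in the reverse direction

(J is a pure liquid — omitted from Qₚ.)
Qₚ = P(X)·P(PQ₂) / (P(D)²·P(E)³·P(A₂B)³) = (0.325)·(0.315) / ((6.73)²·(0.00692)³·(0.293)³) = 2.71e5
Qₚ = 2.71e5 > Kₚ = 91100, so the reverse reaction proceeds.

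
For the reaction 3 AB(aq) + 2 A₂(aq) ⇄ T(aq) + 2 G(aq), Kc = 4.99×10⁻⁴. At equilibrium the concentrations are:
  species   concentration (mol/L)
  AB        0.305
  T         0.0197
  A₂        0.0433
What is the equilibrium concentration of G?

[G] = 0.00116 mol/L

At equilibrium, Kc = [T]·[G]² / ([AB]³·[A₂]²) = 4.99×10⁻⁴.
(0.0197)·([G])² / ((0.305)³·(0.0433)²) = 4.99×10⁻⁴
[G]² = 1.35×10⁻⁶ ⇒ [G] = 0.00116 mol/L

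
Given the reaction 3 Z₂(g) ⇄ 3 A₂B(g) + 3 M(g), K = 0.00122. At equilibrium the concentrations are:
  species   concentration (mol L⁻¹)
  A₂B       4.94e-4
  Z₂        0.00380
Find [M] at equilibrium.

At equilibrium, K = [A₂B]³·[M]³ / [Z₂]³ = 0.00122.
(4.94e-4)³·([M])³ / (0.00380)³ = 0.00122
[M]³ = 0.555 ⇒ [M] = 0.822 mol L⁻¹

[M] = 0.822 mol L⁻¹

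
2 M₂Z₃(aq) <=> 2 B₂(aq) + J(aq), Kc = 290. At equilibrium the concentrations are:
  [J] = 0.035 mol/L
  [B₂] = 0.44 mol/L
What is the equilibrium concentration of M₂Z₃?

At equilibrium, Kc = [B₂]²·[J] / [M₂Z₃]² = 290.
(0.44)²·(0.035) / ([M₂Z₃])² = 290
[M₂Z₃]² = 2.34×10⁻⁵ ⇒ [M₂Z₃] = 0.0048 mol/L

[M₂Z₃] = 0.0048 mol/L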